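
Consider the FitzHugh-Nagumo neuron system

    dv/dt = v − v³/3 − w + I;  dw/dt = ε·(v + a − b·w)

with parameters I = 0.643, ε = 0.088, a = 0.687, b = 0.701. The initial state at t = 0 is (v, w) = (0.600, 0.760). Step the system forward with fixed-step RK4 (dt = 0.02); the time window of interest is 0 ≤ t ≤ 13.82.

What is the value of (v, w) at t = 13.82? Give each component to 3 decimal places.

(v, w) = (-1.894, 0.951)

t=0.000: state=(0.600, 0.760)
step 1 (dt=0.02): k1=(0.411, 0.066), k2=(0.413, 0.067), k3=(0.413, 0.067), k4=(0.415, 0.067); state += dt/6·(k1+2k2+2k3+k4)
t=0.020: state=(0.608, 0.761)
t=0.040: state=(0.617, 0.763)
t=0.060: state=(0.625, 0.764)
continuing one RK4 step at a time; state shown every 25 steps (Δt=0.5):
t=0.500: state=(0.826, 0.797)
t=1.000: state=(1.068, 0.844)
t=1.500: state=(1.269, 0.899)
t=2.000: state=(1.395, 0.960)
t=2.500: state=(1.450, 1.022)
t=3.000: state=(1.458, 1.084)
t=3.500: state=(1.439, 1.144)
t=4.000: state=(1.406, 1.200)
t=4.500: state=(1.363, 1.254)
t=5.000: state=(1.314, 1.303)
t=5.500: state=(1.260, 1.349)
t=6.000: state=(1.201, 1.391)
t=6.500: state=(1.135, 1.430)
t=7.000: state=(1.061, 1.463)
t=7.500: state=(0.976, 1.493)
t=8.000: state=(0.875, 1.518)
t=8.500: state=(0.750, 1.537)
t=9.000: state=(0.584, 1.549)
t=9.500: state=(0.348, 1.552)
t=10.000: state=(-0.017, 1.542)
t=10.500: state=(-0.594, 1.513)
t=11.000: state=(-1.327, 1.455)
t=11.500: state=(-1.811, 1.371)
t=12.000: state=(-1.955, 1.277)
t=12.500: state=(-1.966, 1.182)
t=13.000: state=(-1.944, 1.092)
t=13.500: state=(-1.914, 1.005)
t=13.820: state=(-1.894, 0.951)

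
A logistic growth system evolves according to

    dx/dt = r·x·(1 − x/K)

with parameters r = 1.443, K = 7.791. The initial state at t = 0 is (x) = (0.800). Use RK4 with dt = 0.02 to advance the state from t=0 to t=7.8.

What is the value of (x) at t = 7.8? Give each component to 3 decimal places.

t=0.000: state=(0.800)
step 1 (dt=0.02): k1=(1.036), k2=(1.048), k3=(1.048), k4=(1.060); state += dt/6·(k1+2k2+2k3+k4)
t=0.020: state=(0.821)
t=0.040: state=(0.842)
t=0.060: state=(0.864)
continuing one RK4 step at a time; state shown every 25 steps (Δt=0.5):
t=0.500: state=(1.485)
t=1.000: state=(2.543)
t=1.500: state=(3.889)
t=2.000: state=(5.237)
t=2.500: state=(6.298)
t=3.000: state=(6.986)
t=3.500: state=(7.378)
t=4.000: state=(7.585)
t=4.500: state=(7.689)
t=5.000: state=(7.741)
t=5.500: state=(7.767)
t=6.000: state=(7.779)
t=6.500: state=(7.785)
t=7.000: state=(7.788)
t=7.500: state=(7.790)
t=7.800: state=(7.790)

(x) = (7.790)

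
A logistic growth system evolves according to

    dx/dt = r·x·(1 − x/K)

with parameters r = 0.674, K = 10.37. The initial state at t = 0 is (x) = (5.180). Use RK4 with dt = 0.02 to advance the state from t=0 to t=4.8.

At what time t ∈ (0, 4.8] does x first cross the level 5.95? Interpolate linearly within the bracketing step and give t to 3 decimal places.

t=0.000: state=(5.180)
step 1 (dt=0.02): k1=(1.747), k2=(1.747), k3=(1.747), k4=(1.747); state += dt/6·(k1+2k2+2k3+k4)
t=0.020: state=(5.215)
t=0.040: state=(5.250)
t=0.060: state=(5.285)
continuing one RK4 step at a time; state shown every 10 steps (Δt=0.2):
t=0.200: state=(5.529)
t=0.400: state=(5.875)
t=0.440: state=(5.943)
next step: t=0.460: state=(5.978) — x has crossed 5.95
linear interpolation between t=0.440 (5.94335) and t=0.460 (5.97752) → t≈0.444

t = 0.444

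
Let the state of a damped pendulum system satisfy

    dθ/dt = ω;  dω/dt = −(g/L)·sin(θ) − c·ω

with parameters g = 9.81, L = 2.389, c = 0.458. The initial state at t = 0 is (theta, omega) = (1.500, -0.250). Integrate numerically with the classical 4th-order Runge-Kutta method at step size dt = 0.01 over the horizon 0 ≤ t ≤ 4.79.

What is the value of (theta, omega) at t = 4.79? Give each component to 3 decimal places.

t=0.000: state=(1.500, -0.250)
step 1 (dt=0.01): k1=(-0.250, -3.982), k2=(-0.270, -3.972), k3=(-0.270, -3.972), k4=(-0.290, -3.963); state += dt/6·(k1+2k2+2k3+k4)
t=0.010: state=(1.497, -0.290)
t=0.020: state=(1.494, -0.329)
t=0.030: state=(1.491, -0.369)
continuing one RK4 step at a time; state shown every 20 steps (Δt=0.2):
t=0.200: state=(1.373, -1.006)
t=0.400: state=(1.104, -1.660)
t=0.600: state=(0.721, -2.134)
t=0.800: state=(0.270, -2.317)
t=1.000: state=(-0.182, -2.143)
t=1.200: state=(-0.567, -1.663)
t=1.400: state=(-0.835, -1.005)
t=1.600: state=(-0.965, -0.296)
t=1.800: state=(-0.956, 0.378)
t=2.000: state=(-0.820, 0.958)
t=2.200: state=(-0.583, 1.382)
t=2.400: state=(-0.282, 1.590)
t=2.600: state=(0.036, 1.544)
t=2.800: state=(0.320, 1.266)
t=3.000: state=(0.531, 0.825)
t=3.200: state=(0.645, 0.311)
t=3.400: state=(0.656, -0.196)
t=3.600: state=(0.571, -0.635)
t=3.800: state=(0.410, -0.952)
t=4.000: state=(0.201, -1.105)
t=4.200: state=(-0.020, -1.078)
t=4.400: state=(-0.219, -0.887)
t=4.600: state=(-0.367, -0.578)
t=4.790: state=(-0.444, -0.231)

(theta, omega) = (-0.444, -0.231)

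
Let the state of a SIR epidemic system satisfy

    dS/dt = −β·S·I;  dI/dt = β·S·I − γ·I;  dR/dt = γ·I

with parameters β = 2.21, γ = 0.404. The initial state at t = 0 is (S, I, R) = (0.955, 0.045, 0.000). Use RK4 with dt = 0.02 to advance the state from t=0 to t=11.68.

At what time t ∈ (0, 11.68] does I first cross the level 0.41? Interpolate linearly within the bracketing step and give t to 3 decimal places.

t = 1.732

t=0.000: state=(0.955, 0.045, 0.000)
step 1 (dt=0.02): k1=(-0.095, 0.077, 0.018), k2=(-0.096, 0.078, 0.018), k3=(-0.097, 0.078, 0.018), k4=(-0.098, 0.079, 0.019); state += dt/6·(k1+2k2+2k3+k4)
t=0.020: state=(0.953, 0.047, 0.000)
t=0.040: state=(0.951, 0.048, 0.001)
t=0.060: state=(0.949, 0.050, 0.001)
continuing one RK4 step at a time; state shown every 25 steps (Δt=0.5):
t=0.500: state=(0.884, 0.102, 0.014)
t=1.000: state=(0.749, 0.207, 0.045)
t=1.500: state=(0.552, 0.348, 0.100)
t=1.720: state=(0.459, 0.407, 0.134)
next step: t=1.740: state=(0.451, 0.412, 0.137) — I has crossed 0.41
linear interpolation between t=1.720 (0.40707) and t=1.740 (0.41199) → t≈1.732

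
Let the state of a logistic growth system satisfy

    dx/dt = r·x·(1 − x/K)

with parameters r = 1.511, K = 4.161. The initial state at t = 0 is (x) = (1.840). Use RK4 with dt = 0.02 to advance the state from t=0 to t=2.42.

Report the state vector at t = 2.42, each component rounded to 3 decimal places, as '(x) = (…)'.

(x) = (4.030)

t=0.000: state=(1.840)
step 1 (dt=0.02): k1=(1.551), k2=(1.553), k3=(1.553), k4=(1.556); state += dt/6·(k1+2k2+2k3+k4)
t=0.020: state=(1.871)
t=0.040: state=(1.902)
t=0.060: state=(1.933)
continuing one RK4 step at a time; state shown every 5 steps (Δt=0.1):
t=0.100: state=(1.996)
t=0.200: state=(2.153)
t=0.300: state=(2.310)
t=0.400: state=(2.463)
t=0.500: state=(2.613)
t=0.600: state=(2.757)
t=0.700: state=(2.894)
t=0.800: state=(3.023)
t=0.900: state=(3.143)
t=1.000: state=(3.255)
t=1.100: state=(3.357)
t=1.200: state=(3.451)
t=1.300: state=(3.536)
t=1.400: state=(3.612)
t=1.500: state=(3.680)
t=1.600: state=(3.740)
t=1.700: state=(3.794)
t=1.800: state=(3.842)
t=1.900: state=(3.883)
t=2.000: state=(3.920)
t=2.100: state=(3.952)
t=2.200: state=(3.980)
t=2.300: state=(4.005)
t=2.400: state=(4.026)
t=2.420: state=(4.030)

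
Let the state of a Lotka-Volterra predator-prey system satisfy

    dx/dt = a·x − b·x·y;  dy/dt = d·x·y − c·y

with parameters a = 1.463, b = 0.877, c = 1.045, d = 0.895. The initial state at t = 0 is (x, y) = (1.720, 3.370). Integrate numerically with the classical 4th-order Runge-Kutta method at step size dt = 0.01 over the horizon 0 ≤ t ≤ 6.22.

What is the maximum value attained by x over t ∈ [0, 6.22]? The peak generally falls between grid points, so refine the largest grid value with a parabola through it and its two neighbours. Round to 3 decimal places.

t=0.000: state=(1.720, 3.370)
step 1 (dt=0.01): k1=(-2.567, 1.666), k2=(-2.560, 1.631), k3=(-2.560, 1.631), k4=(-2.553, 1.597); state += dt/6·(k1+2k2+2k3+k4)
t=0.010: state=(1.694, 3.386)
t=0.020: state=(1.669, 3.402)
t=0.030: state=(1.644, 3.417)
continuing one RK4 step at a time; state shown every 25 steps (Δt=0.25):
t=0.250: state=(1.150, 3.567)
t=0.500: state=(0.769, 3.392)
t=0.750: state=(0.548, 3.020)
t=1.000: state=(0.427, 2.590)
t=1.250: state=(0.365, 2.177)
t=1.500: state=(0.340, 1.813)
t=1.750: state=(0.341, 1.506)
t=2.000: state=(0.364, 1.255)
t=2.250: state=(0.408, 1.053)
t=2.500: state=(0.475, 0.895)
t=2.750: state=(0.571, 0.774)
t=3.000: state=(0.701, 0.687)
t=3.250: state=(0.875, 0.630)
t=3.500: state=(1.103, 0.605)
t=3.750: state=(1.392, 0.615)
t=4.000: state=(1.744, 0.672)
t=4.250: state=(2.144, 0.799)
t=4.500: state=(2.533, 1.039)
t=4.750: state=(2.788, 1.457)
t=5.000: state=(2.733, 2.096)
t=5.250: state=(2.290, 2.850)
t=5.500: state=(1.651, 3.413)
t=5.750: state=(1.099, 3.563)
t=6.000: state=(0.738, 3.358)
t=6.220: state=(0.550, 3.025)
largest grid value and its neighbours: x(4.830)=2.81173, x(4.840)=2.81217, x(4.850)=2.81200
parabola through these three points peaks at t≈4.842 with x≈2.81218

max x = 2.812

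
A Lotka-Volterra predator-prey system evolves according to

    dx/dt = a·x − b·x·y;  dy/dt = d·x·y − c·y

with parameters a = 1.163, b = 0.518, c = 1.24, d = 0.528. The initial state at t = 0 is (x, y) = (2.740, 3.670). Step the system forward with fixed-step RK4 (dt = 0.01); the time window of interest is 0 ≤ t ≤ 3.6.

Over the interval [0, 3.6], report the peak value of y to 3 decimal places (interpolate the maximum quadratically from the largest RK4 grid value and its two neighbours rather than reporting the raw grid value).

max y = 3.746

t=0.000: state=(2.740, 3.670)
step 1 (dt=0.01): k1=(-2.022, 0.759), k2=(-2.020, 0.740), k3=(-2.020, 0.740), k4=(-2.018, 0.721); state += dt/6·(k1+2k2+2k3+k4)
t=0.010: state=(2.720, 3.677)
t=0.020: state=(2.700, 3.684)
t=0.030: state=(2.680, 3.691)
continuing one RK4 step at a time; state shown every 20 steps (Δt=0.2):
t=0.200: state=(2.352, 3.746)
t=0.400: state=(2.018, 3.680)
t=0.600: state=(1.754, 3.502)
t=0.800: state=(1.559, 3.253)
t=1.000: state=(1.425, 2.970)
t=1.200: state=(1.342, 2.681)
t=1.400: state=(1.301, 2.405)
t=1.600: state=(1.297, 2.152)
t=1.800: state=(1.325, 1.928)
t=2.000: state=(1.383, 1.736)
t=2.200: state=(1.471, 1.574)
t=2.400: state=(1.588, 1.444)
t=2.600: state=(1.735, 1.342)
t=2.800: state=(1.913, 1.270)
t=3.000: state=(2.122, 1.226)
t=3.200: state=(2.361, 1.211)
t=3.400: state=(2.626, 1.230)
t=3.600: state=(2.910, 1.285)
largest grid value and its neighbours: y(0.190)=3.74574, y(0.200)=3.74598, y(0.210)=3.74586
parabola through these three points peaks at t≈0.202 with y≈3.74599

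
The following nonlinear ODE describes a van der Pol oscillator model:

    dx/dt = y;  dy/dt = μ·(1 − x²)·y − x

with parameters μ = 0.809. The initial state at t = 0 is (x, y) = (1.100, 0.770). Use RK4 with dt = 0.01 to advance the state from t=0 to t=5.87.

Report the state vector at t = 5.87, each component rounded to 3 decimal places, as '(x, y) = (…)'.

t=0.000: state=(1.100, 0.770)
step 1 (dt=0.01): k1=(0.770, -1.231), k2=(0.764, -1.239), k3=(0.764, -1.239), k4=(0.758, -1.247); state += dt/6·(k1+2k2+2k3+k4)
t=0.010: state=(1.108, 0.758)
t=0.020: state=(1.115, 0.745)
t=0.030: state=(1.123, 0.732)
continuing one RK4 step at a time; state shown every 20 steps (Δt=0.2):
t=0.200: state=(1.228, 0.500)
t=0.400: state=(1.299, 0.212)
t=0.600: state=(1.314, -0.059)
t=0.800: state=(1.277, -0.299)
t=1.000: state=(1.196, -0.512)
t=1.200: state=(1.073, -0.711)
t=1.400: state=(0.911, -0.912)
t=1.600: state=(0.707, -1.131)
t=1.800: state=(0.457, -1.381)
t=2.000: state=(0.153, -1.664)
t=2.200: state=(-0.209, -1.949)
t=2.400: state=(-0.620, -2.137)
t=2.600: state=(-1.047, -2.070)
t=2.800: state=(-1.425, -1.657)
t=3.000: state=(-1.695, -1.028)
t=3.200: state=(-1.838, -0.427)
t=3.400: state=(-1.876, 0.021)
t=3.600: state=(-1.840, 0.322)
t=3.800: state=(-1.754, 0.527)
t=4.000: state=(-1.632, 0.682)
t=4.200: state=(-1.482, 0.821)
t=4.400: state=(-1.304, 0.964)
t=4.600: state=(-1.095, 1.129)
t=4.800: state=(-0.849, 1.334)
t=5.000: state=(-0.558, 1.594)
t=5.200: state=(-0.208, 1.910)
t=5.400: state=(0.208, 2.242)
t=5.600: state=(0.681, 2.454)
t=5.800: state=(1.166, 2.319)
t=5.870: state=(1.323, 2.162)

(x, y) = (1.323, 2.162)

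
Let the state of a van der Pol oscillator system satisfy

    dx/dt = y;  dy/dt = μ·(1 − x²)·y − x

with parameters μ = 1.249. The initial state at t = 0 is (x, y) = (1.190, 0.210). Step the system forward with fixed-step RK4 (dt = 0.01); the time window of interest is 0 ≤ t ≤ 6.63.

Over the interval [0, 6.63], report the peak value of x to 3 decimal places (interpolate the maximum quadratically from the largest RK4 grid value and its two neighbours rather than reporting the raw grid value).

t=0.000: state=(1.190, 0.210)
step 1 (dt=0.01): k1=(0.210, -1.299), k2=(0.204, -1.297), k3=(0.204, -1.297), k4=(0.197, -1.296); state += dt/6·(k1+2k2+2k3+k4)
t=0.010: state=(1.192, 0.197)
t=0.020: state=(1.194, 0.184)
t=0.030: state=(1.196, 0.171)
continuing one RK4 step at a time; state shown every 25 steps (Δt=0.25):
t=0.250: state=(1.203, -0.098)
t=0.500: state=(1.145, -0.365)
t=0.750: state=(1.023, -0.610)
t=1.000: state=(0.838, -0.875)
t=1.250: state=(0.579, -1.213)
t=1.500: state=(0.220, -1.687)
t=1.750: state=(-0.276, -2.290)
t=2.000: state=(-0.905, -2.630)
t=2.250: state=(-1.503, -1.967)
t=2.500: state=(-1.843, -0.775)
t=2.750: state=(-1.931, -0.019)
t=3.000: state=(-1.887, 0.318)
t=3.250: state=(-1.786, 0.477)
t=3.500: state=(-1.653, 0.582)
t=3.750: state=(-1.495, 0.684)
t=4.000: state=(-1.309, 0.810)
t=4.250: state=(-1.086, 0.988)
t=4.500: state=(-0.807, 1.261)
t=4.750: state=(-0.442, 1.692)
t=5.000: state=(0.057, 2.331)
t=5.250: state=(0.721, 2.910)
t=5.500: state=(1.424, 2.471)
t=5.750: state=(1.872, 1.084)
t=6.000: state=(2.008, 0.124)
t=6.250: state=(1.981, -0.277)
t=6.500: state=(1.888, -0.444)
t=6.630: state=(1.827, -0.498)
largest grid value and its neighbours: x(6.050)=2.01098, x(6.060)=2.01099, x(6.070)=2.01080
parabola through these three points peaks at t≈6.055 with x≈2.01101

max x = 2.011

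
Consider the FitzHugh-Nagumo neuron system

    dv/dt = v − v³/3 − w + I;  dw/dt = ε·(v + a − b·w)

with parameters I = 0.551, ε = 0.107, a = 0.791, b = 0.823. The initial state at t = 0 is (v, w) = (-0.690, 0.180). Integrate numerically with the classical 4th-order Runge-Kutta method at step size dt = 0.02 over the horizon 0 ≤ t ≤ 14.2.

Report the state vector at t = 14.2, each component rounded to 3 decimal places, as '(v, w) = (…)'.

(v, w) = (-0.536, -0.130)

t=0.000: state=(-0.690, 0.180)
step 1 (dt=0.02): k1=(-0.209, -0.005), k2=(-0.211, -0.005), k3=(-0.211, -0.005), k4=(-0.212, -0.005); state += dt/6·(k1+2k2+2k3+k4)
t=0.020: state=(-0.694, 0.180)
t=0.040: state=(-0.698, 0.180)
t=0.060: state=(-0.703, 0.180)
continuing one RK4 step at a time; state shown every 25 steps (Δt=0.5):
t=0.500: state=(-0.807, 0.175)
t=1.000: state=(-0.941, 0.163)
t=1.500: state=(-1.075, 0.144)
t=2.000: state=(-1.189, 0.120)
t=2.500: state=(-1.270, 0.092)
t=3.000: state=(-1.318, 0.061)
t=3.500: state=(-1.338, 0.030)
t=4.000: state=(-1.339, 0.000)
t=4.500: state=(-1.328, -0.028)
t=5.000: state=(-1.309, -0.054)
t=5.500: state=(-1.285, -0.079)
t=6.000: state=(-1.258, -0.100)
t=6.500: state=(-1.228, -0.120)
t=7.000: state=(-1.198, -0.137)
t=7.500: state=(-1.166, -0.151)
t=8.000: state=(-1.133, -0.163)
t=8.500: state=(-1.100, -0.173)
t=9.000: state=(-1.065, -0.181)
t=9.500: state=(-1.030, -0.187)
t=10.000: state=(-0.993, -0.190)
t=10.500: state=(-0.955, -0.192)
t=11.000: state=(-0.915, -0.191)
t=11.500: state=(-0.872, -0.188)
t=12.000: state=(-0.826, -0.183)
t=12.500: state=(-0.776, -0.176)
t=13.000: state=(-0.719, -0.166)
t=13.500: state=(-0.653, -0.153)
t=14.000: state=(-0.573, -0.137)
t=14.200: state=(-0.536, -0.130)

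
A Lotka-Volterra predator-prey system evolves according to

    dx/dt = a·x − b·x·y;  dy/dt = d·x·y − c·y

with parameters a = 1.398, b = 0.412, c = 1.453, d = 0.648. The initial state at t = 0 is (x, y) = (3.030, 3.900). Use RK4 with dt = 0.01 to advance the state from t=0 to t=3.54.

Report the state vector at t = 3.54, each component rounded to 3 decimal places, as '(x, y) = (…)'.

t=0.000: state=(3.030, 3.900)
step 1 (dt=0.01): k1=(-0.633, 1.991), k2=(-0.644, 1.988), k3=(-0.644, 1.988), k4=(-0.656, 1.984); state += dt/6·(k1+2k2+2k3+k4)
t=0.010: state=(3.024, 3.920)
t=0.020: state=(3.017, 3.940)
t=0.030: state=(3.010, 3.959)
continuing one RK4 step at a time; state shown every 20 steps (Δt=0.2):
t=0.200: state=(2.860, 4.276)
t=0.400: state=(2.626, 4.565)
t=0.600: state=(2.367, 4.718)
t=0.800: state=(2.120, 4.717)
t=1.000: state=(1.910, 4.578)
t=1.200: state=(1.749, 4.337)
t=1.400: state=(1.638, 4.037)
t=1.600: state=(1.574, 3.716)
t=1.800: state=(1.553, 3.401)
t=2.000: state=(1.570, 3.113)
t=2.200: state=(1.624, 2.862)
t=2.400: state=(1.712, 2.656)
t=2.600: state=(1.832, 2.498)
t=2.800: state=(1.981, 2.391)
t=3.000: state=(2.158, 2.337)
t=3.200: state=(2.354, 2.341)
t=3.400: state=(2.562, 2.407)
t=3.540: state=(2.705, 2.494)

(x, y) = (2.705, 2.494)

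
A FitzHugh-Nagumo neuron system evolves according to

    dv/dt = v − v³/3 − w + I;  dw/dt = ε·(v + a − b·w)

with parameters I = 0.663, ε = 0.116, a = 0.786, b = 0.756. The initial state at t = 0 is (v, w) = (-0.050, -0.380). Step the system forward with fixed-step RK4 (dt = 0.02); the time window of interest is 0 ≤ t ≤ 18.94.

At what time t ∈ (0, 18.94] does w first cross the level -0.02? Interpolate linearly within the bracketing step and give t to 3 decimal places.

t=0.000: state=(-0.050, -0.380)
step 1 (dt=0.02): k1=(0.993, 0.119), k2=(1.002, 0.120), k3=(1.002, 0.120), k4=(1.011, 0.121); state += dt/6·(k1+2k2+2k3+k4)
t=0.020: state=(-0.030, -0.378)
t=0.040: state=(-0.010, -0.375)
t=0.060: state=(0.011, -0.373)
continuing one RK4 step at a time; state shown every 50 steps (Δt=1):
t=1.000: state=(1.333, -0.194)
t=1.580: state=(1.855, -0.024)
next step: t=1.600: state=(1.863, -0.018) — w has crossed -0.02
linear interpolation between t=1.580 (-0.02439) and t=1.600 (-0.01821) → t≈1.594

t = 1.594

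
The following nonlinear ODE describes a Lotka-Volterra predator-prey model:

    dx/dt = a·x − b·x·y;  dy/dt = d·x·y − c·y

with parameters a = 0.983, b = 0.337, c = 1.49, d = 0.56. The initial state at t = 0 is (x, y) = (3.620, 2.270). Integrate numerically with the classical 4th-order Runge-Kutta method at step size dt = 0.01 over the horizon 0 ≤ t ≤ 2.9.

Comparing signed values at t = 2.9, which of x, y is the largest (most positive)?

t=0.000: state=(3.620, 2.270)
step 1 (dt=0.01): k1=(0.789, 1.219), k2=(0.783, 1.228), k3=(0.783, 1.228), k4=(0.776, 1.236); state += dt/6·(k1+2k2+2k3+k4)
t=0.010: state=(3.628, 2.282)
t=0.020: state=(3.636, 2.295)
t=0.030: state=(3.643, 2.307)
continuing one RK4 step at a time; state shown every 10 steps (Δt=0.1):
t=0.100: state=(3.692, 2.400)
t=0.200: state=(3.748, 2.547)
t=0.300: state=(3.784, 2.710)
t=0.400: state=(3.800, 2.888)
t=0.500: state=(3.791, 3.077)
t=0.600: state=(3.758, 3.276)
t=0.700: state=(3.701, 3.478)
t=0.800: state=(3.619, 3.679)
t=0.900: state=(3.516, 3.871)
t=1.000: state=(3.394, 4.047)
t=1.100: state=(3.259, 4.201)
t=1.200: state=(3.114, 4.327)
t=1.300: state=(2.964, 4.419)
t=1.400: state=(2.815, 4.476)
t=1.500: state=(2.670, 4.497)
t=1.600: state=(2.532, 4.481)
t=1.700: state=(2.403, 4.433)
t=1.800: state=(2.287, 4.355)
t=1.900: state=(2.182, 4.252)
t=2.000: state=(2.090, 4.129)
t=2.100: state=(2.011, 3.990)
t=2.200: state=(1.945, 3.840)
t=2.300: state=(1.890, 3.683)
t=2.400: state=(1.847, 3.523)
t=2.500: state=(1.814, 3.363)
t=2.600: state=(1.792, 3.205)
t=2.700: state=(1.779, 3.052)
t=2.800: state=(1.776, 2.904)
t=2.900: state=(1.781, 2.764)
compare at T: x=1.781, y=2.764

largest component: y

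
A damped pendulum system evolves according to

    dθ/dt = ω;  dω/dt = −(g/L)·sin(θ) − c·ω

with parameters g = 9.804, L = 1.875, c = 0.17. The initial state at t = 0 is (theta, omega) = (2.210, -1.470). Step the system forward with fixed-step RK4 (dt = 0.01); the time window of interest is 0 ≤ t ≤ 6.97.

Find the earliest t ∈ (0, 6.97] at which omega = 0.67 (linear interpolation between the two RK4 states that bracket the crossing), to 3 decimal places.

t = 1.751

t=0.000: state=(2.210, -1.470)
step 1 (dt=0.01): k1=(-1.470, -3.947), k2=(-1.490, -3.966), k3=(-1.490, -3.966), k4=(-1.510, -3.986); state += dt/6·(k1+2k2+2k3+k4)
t=0.010: state=(2.195, -1.510)
t=0.020: state=(2.180, -1.550)
t=0.030: state=(2.164, -1.590)
continuing one RK4 step at a time; state shown every 25 steps (Δt=0.25):
t=0.250: state=(1.709, -2.570)
t=0.500: state=(0.922, -3.676)
t=0.750: state=(-0.066, -4.038)
t=1.000: state=(-0.994, -3.224)
t=1.250: state=(-1.633, -1.864)
t=1.500: state=(-1.931, -0.548)
t=1.750: state=(-1.916, 0.665)
next step: t=1.760: state=(-1.909, 0.713) — omega has crossed 0.67
linear interpolation between t=1.750 (0.66462) and t=1.760 (0.71271) → t≈1.751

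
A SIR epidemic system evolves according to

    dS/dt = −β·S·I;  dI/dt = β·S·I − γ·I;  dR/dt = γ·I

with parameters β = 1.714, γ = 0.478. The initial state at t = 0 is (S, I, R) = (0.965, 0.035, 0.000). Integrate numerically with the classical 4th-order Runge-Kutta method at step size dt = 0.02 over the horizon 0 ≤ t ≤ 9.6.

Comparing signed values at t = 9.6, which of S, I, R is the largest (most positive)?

t=0.000: state=(0.965, 0.035, 0.000)
step 1 (dt=0.02): k1=(-0.058, 0.041, 0.017), k2=(-0.059, 0.042, 0.017), k3=(-0.059, 0.042, 0.017), k4=(-0.059, 0.042, 0.017); state += dt/6·(k1+2k2+2k3+k4)
t=0.020: state=(0.964, 0.036, 0.000)
t=0.040: state=(0.963, 0.037, 0.001)
t=0.060: state=(0.961, 0.038, 0.001)
continuing one RK4 step at a time; state shown every 25 steps (Δt=0.5):
t=0.500: state=(0.927, 0.062, 0.011)
t=1.000: state=(0.864, 0.105, 0.031)
t=1.500: state=(0.769, 0.168, 0.063)
t=2.000: state=(0.646, 0.242, 0.112)
t=2.500: state=(0.508, 0.313, 0.179)
t=3.000: state=(0.380, 0.360, 0.260)
t=3.500: state=(0.277, 0.375, 0.348)
t=4.000: state=(0.202, 0.362, 0.437)
t=4.500: state=(0.150, 0.331, 0.520)
t=5.000: state=(0.115, 0.291, 0.594)
t=5.500: state=(0.091, 0.250, 0.659)
t=6.000: state=(0.075, 0.211, 0.714)
t=6.500: state=(0.063, 0.177, 0.760)
t=7.000: state=(0.055, 0.146, 0.799)
t=7.500: state=(0.049, 0.120, 0.830)
t=8.000: state=(0.045, 0.099, 0.857)
t=8.500: state=(0.041, 0.081, 0.878)
t=9.000: state=(0.039, 0.066, 0.895)
t=9.500: state=(0.037, 0.053, 0.910)
t=9.600: state=(0.037, 0.051, 0.912)
compare at T: S=0.037, I=0.051, R=0.912

largest component: R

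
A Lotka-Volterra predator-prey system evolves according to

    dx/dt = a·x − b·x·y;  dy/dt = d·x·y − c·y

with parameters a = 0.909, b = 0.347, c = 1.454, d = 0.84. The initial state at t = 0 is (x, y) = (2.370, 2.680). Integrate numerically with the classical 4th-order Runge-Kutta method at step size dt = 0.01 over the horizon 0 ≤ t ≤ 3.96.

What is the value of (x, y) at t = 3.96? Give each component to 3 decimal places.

t=0.000: state=(2.370, 2.680)
step 1 (dt=0.01): k1=(-0.050, 1.439), k2=(-0.056, 1.442), k3=(-0.056, 1.442), k4=(-0.062, 1.445); state += dt/6·(k1+2k2+2k3+k4)
t=0.010: state=(2.369, 2.694)
t=0.020: state=(2.369, 2.709)
t=0.030: state=(2.368, 2.723)
continuing one RK4 step at a time; state shown every 20 steps (Δt=0.2):
t=0.200: state=(2.336, 2.977)
t=0.400: state=(2.255, 3.276)
t=0.600: state=(2.134, 3.543)
t=0.800: state=(1.987, 3.745)
t=1.000: state=(1.829, 3.859)
t=1.200: state=(1.677, 3.872)
t=1.400: state=(1.541, 3.793)
t=1.600: state=(1.427, 3.637)
t=1.800: state=(1.339, 3.430)
t=2.000: state=(1.276, 3.193)
t=2.200: state=(1.237, 2.948)
t=2.400: state=(1.219, 2.708)
t=2.600: state=(1.221, 2.485)
t=2.800: state=(1.242, 2.285)
t=3.000: state=(1.279, 2.110)
t=3.200: state=(1.332, 1.964)
t=3.400: state=(1.400, 1.847)
t=3.600: state=(1.482, 1.759)
t=3.800: state=(1.576, 1.700)
t=3.960: state=(1.660, 1.674)

(x, y) = (1.660, 1.674)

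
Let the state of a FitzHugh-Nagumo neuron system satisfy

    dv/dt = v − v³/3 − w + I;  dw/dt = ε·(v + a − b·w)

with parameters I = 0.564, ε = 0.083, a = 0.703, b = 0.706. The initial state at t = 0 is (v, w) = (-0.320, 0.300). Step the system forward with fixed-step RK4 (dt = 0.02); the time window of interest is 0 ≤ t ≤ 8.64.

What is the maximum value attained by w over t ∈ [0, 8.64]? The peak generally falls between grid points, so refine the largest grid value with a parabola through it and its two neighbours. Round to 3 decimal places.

max w = 0.313

t=0.000: state=(-0.320, 0.300)
step 1 (dt=0.02): k1=(-0.045, 0.014), k2=(-0.046, 0.014), k3=(-0.046, 0.014), k4=(-0.046, 0.014); state += dt/6·(k1+2k2+2k3+k4)
t=0.020: state=(-0.321, 0.300)
t=0.040: state=(-0.322, 0.301)
t=0.060: state=(-0.323, 0.301)
continuing one RK4 step at a time; state shown every 25 steps (Δt=0.5):
t=0.500: state=(-0.350, 0.306)
t=1.000: state=(-0.401, 0.311)
t=1.500: state=(-0.480, 0.313)
t=2.000: state=(-0.595, 0.311)
t=2.500: state=(-0.751, 0.303)
t=3.000: state=(-0.938, 0.289)
t=3.500: state=(-1.126, 0.267)
t=4.000: state=(-1.280, 0.238)
t=4.500: state=(-1.380, 0.206)
t=5.000: state=(-1.430, 0.171)
t=5.500: state=(-1.447, 0.136)
t=6.000: state=(-1.443, 0.101)
t=6.500: state=(-1.428, 0.069)
t=7.000: state=(-1.406, 0.037)
t=7.500: state=(-1.381, 0.008)
t=8.000: state=(-1.354, -0.019)
t=8.500: state=(-1.325, -0.045)
t=8.640: state=(-1.316, -0.052)
largest grid value and its neighbours: w(1.500)=0.31292, w(1.520)=0.31292, w(1.540)=0.31291
parabola through these three points peaks at t≈1.512 with w≈0.31292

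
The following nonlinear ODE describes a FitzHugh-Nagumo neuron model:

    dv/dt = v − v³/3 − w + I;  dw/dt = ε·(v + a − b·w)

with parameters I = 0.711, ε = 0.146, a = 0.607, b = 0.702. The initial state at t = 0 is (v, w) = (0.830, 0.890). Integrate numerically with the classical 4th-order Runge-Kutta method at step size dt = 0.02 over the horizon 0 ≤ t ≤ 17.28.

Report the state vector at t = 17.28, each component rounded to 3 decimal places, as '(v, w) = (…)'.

(v, w) = (-0.996, -0.135)

t=0.000: state=(0.830, 0.890)
step 1 (dt=0.02): k1=(0.460, 0.119), k2=(0.461, 0.119), k3=(0.461, 0.119), k4=(0.461, 0.120); state += dt/6·(k1+2k2+2k3+k4)
t=0.020: state=(0.839, 0.892)
t=0.040: state=(0.848, 0.895)
t=0.060: state=(0.858, 0.897)
continuing one RK4 step at a time; state shown every 50 steps (Δt=1):
t=1.000: state=(1.233, 1.033)
t=2.000: state=(1.374, 1.201)
t=3.000: state=(1.326, 1.357)
t=4.000: state=(1.201, 1.485)
t=5.000: state=(1.026, 1.579)
t=6.000: state=(0.781, 1.636)
t=7.000: state=(0.364, 1.643)
t=8.000: state=(-0.567, 1.561)
t=9.000: state=(-1.758, 1.320)
t=10.000: state=(-1.892, 1.015)
t=11.000: state=(-1.799, 0.744)
t=12.000: state=(-1.688, 0.514)
t=13.000: state=(-1.574, 0.322)
t=14.000: state=(-1.457, 0.165)
t=15.000: state=(-1.333, 0.039)
t=16.000: state=(-1.198, -0.056)
t=17.000: state=(-1.045, -0.122)
t=17.280: state=(-0.996, -0.135)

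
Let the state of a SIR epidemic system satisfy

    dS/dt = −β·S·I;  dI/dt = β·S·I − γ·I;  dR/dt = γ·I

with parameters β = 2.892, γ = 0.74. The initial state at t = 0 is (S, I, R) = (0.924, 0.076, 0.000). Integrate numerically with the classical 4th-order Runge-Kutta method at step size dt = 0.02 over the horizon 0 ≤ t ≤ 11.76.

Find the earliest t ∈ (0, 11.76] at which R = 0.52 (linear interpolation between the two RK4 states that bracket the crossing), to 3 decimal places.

t = 2.319

t=0.000: state=(0.924, 0.076, 0.000)
step 1 (dt=0.02): k1=(-0.203, 0.147, 0.056), k2=(-0.207, 0.149, 0.057), k3=(-0.207, 0.149, 0.057), k4=(-0.210, 0.152, 0.058); state += dt/6·(k1+2k2+2k3+k4)
t=0.020: state=(0.920, 0.079, 0.001)
t=0.040: state=(0.916, 0.082, 0.002)
t=0.060: state=(0.911, 0.085, 0.004)
continuing one RK4 step at a time; state shown every 25 steps (Δt=0.5):
t=0.500: state=(0.773, 0.181, 0.046)
t=1.000: state=(0.536, 0.325, 0.139)
t=1.500: state=(0.311, 0.410, 0.278)
t=2.000: state=(0.172, 0.398, 0.430)
t=2.300: state=(0.124, 0.362, 0.515)
next step: t=2.320: state=(0.121, 0.359, 0.520) — R has crossed 0.52
linear interpolation between t=2.300 (0.51493) and t=2.320 (0.52027) → t≈2.319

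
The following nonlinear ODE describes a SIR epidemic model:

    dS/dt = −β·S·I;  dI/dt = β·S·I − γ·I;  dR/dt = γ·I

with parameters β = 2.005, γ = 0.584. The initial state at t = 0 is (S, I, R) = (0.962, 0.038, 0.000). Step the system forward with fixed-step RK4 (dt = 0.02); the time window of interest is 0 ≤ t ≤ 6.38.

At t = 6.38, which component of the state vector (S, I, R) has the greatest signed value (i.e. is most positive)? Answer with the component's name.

largest component: R

t=0.000: state=(0.962, 0.038, 0.000)
step 1 (dt=0.02): k1=(-0.073, 0.051, 0.022), k2=(-0.074, 0.052, 0.022), k3=(-0.074, 0.052, 0.022), k4=(-0.075, 0.052, 0.023); state += dt/6·(k1+2k2+2k3+k4)
t=0.020: state=(0.961, 0.039, 0.000)
t=0.040: state=(0.959, 0.040, 0.001)
t=0.060: state=(0.957, 0.041, 0.001)
continuing one RK4 step at a time; state shown every 25 steps (Δt=0.5):
t=0.500: state=(0.912, 0.073, 0.016)
t=1.000: state=(0.825, 0.130, 0.045)
t=1.500: state=(0.697, 0.209, 0.094)
t=2.000: state=(0.542, 0.291, 0.167)
t=2.500: state=(0.392, 0.346, 0.261)
t=3.000: state=(0.274, 0.360, 0.365)
t=3.500: state=(0.193, 0.339, 0.468)
t=4.000: state=(0.140, 0.299, 0.562)
t=4.500: state=(0.106, 0.252, 0.642)
t=5.000: state=(0.084, 0.207, 0.709)
t=5.500: state=(0.070, 0.167, 0.763)
t=6.000: state=(0.060, 0.133, 0.807)
t=6.380: state=(0.055, 0.111, 0.834)
compare at T: S=0.055, I=0.111, R=0.834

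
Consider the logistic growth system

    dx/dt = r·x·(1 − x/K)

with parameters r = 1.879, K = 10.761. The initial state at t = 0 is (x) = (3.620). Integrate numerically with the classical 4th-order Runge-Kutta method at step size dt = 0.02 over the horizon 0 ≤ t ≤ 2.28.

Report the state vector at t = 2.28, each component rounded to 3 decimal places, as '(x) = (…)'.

t=0.000: state=(3.620)
step 1 (dt=0.02): k1=(4.514), k2=(4.541), k3=(4.541), k4=(4.568); state += dt/6·(k1+2k2+2k3+k4)
t=0.020: state=(3.711)
t=0.040: state=(3.803)
t=0.060: state=(3.896)
continuing one RK4 step at a time; state shown every 5 steps (Δt=0.1):
t=0.100: state=(4.084)
t=0.200: state=(4.570)
t=0.300: state=(5.070)
t=0.400: state=(5.575)
t=0.500: state=(6.076)
t=0.600: state=(6.566)
t=0.700: state=(7.036)
t=0.800: state=(7.479)
t=0.900: state=(7.892)
t=1.000: state=(8.269)
t=1.100: state=(8.611)
t=1.200: state=(8.916)
t=1.300: state=(9.186)
t=1.400: state=(9.422)
t=1.500: state=(9.627)
t=1.600: state=(9.804)
t=1.700: state=(9.956)
t=1.800: state=(10.085)
t=1.900: state=(10.195)
t=2.000: state=(10.288)
t=2.100: state=(10.366)
t=2.200: state=(10.431)
t=2.280: state=(10.476)

(x) = (10.476)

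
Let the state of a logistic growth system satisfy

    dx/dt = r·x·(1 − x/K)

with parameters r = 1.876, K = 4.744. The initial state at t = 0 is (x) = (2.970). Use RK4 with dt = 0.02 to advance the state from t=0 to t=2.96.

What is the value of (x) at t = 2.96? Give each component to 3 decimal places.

t=0.000: state=(2.970)
step 1 (dt=0.02): k1=(2.084), k2=(2.073), k3=(2.074), k4=(2.063); state += dt/6·(k1+2k2+2k3+k4)
t=0.020: state=(3.011)
t=0.040: state=(3.053)
t=0.060: state=(3.093)
continuing one RK4 step at a time; state shown every 5 steps (Δt=0.1):
t=0.100: state=(3.173)
t=0.200: state=(3.363)
t=0.300: state=(3.540)
t=0.400: state=(3.700)
t=0.500: state=(3.845)
t=0.600: state=(3.974)
t=0.700: state=(4.087)
t=0.800: state=(4.186)
t=0.900: state=(4.272)
t=1.000: state=(4.346)
t=1.100: state=(4.410)
t=1.200: state=(4.463)
t=1.300: state=(4.509)
t=1.400: state=(4.548)
t=1.500: state=(4.580)
t=1.600: state=(4.607)
t=1.700: state=(4.630)
t=1.800: state=(4.649)
t=1.900: state=(4.665)
t=2.000: state=(4.678)
t=2.100: state=(4.690)
t=2.200: state=(4.699)
t=2.300: state=(4.706)
t=2.400: state=(4.713)
t=2.500: state=(4.718)
t=2.600: state=(4.723)
t=2.700: state=(4.726)
t=2.800: state=(4.729)
t=2.900: state=(4.732)
t=2.960: state=(4.733)

(x) = (4.733)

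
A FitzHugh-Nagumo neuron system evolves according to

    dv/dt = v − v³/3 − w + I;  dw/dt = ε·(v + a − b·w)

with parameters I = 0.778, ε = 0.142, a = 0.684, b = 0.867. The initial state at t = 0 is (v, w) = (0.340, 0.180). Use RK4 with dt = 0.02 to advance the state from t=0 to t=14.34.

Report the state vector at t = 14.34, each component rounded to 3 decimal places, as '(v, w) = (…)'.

(v, w) = (-1.822, 0.889)

t=0.000: state=(0.340, 0.180)
step 1 (dt=0.02): k1=(0.925, 0.123), k2=(0.932, 0.124), k3=(0.932, 0.124), k4=(0.939, 0.126); state += dt/6·(k1+2k2+2k3+k4)
t=0.020: state=(0.359, 0.182)
t=0.040: state=(0.378, 0.185)
t=0.060: state=(0.397, 0.188)
continuing one RK4 step at a time; state shown every 25 steps (Δt=0.5):
t=0.500: state=(0.877, 0.258)
t=1.000: state=(1.416, 0.369)
t=1.500: state=(1.709, 0.504)
t=2.000: state=(1.784, 0.642)
t=2.500: state=(1.769, 0.773)
t=3.000: state=(1.724, 0.895)
t=3.500: state=(1.671, 1.005)
t=4.000: state=(1.614, 1.105)
t=4.500: state=(1.556, 1.196)
t=5.000: state=(1.497, 1.276)
t=5.500: state=(1.437, 1.348)
t=6.000: state=(1.375, 1.412)
t=6.500: state=(1.311, 1.467)
t=7.000: state=(1.245, 1.514)
t=7.500: state=(1.176, 1.555)
t=8.000: state=(1.102, 1.587)
t=8.500: state=(1.022, 1.613)
t=9.000: state=(0.932, 1.631)
t=9.500: state=(0.829, 1.641)
t=10.000: state=(0.705, 1.643)
t=10.500: state=(0.546, 1.636)
t=11.000: state=(0.328, 1.616)
t=11.500: state=(0.006, 1.578)
t=12.000: state=(-0.488, 1.516)
t=12.500: state=(-1.136, 1.416)
t=13.000: state=(-1.642, 1.281)
t=13.500: state=(-1.828, 1.131)
t=14.000: state=(-1.844, 0.983)
t=14.340: state=(-1.822, 0.889)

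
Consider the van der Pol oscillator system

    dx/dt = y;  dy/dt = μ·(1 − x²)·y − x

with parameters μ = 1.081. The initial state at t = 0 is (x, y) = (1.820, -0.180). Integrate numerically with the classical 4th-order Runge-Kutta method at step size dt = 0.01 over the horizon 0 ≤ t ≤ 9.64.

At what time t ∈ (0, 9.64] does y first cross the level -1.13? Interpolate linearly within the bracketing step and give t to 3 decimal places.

t=0.000: state=(1.820, -0.180)
step 1 (dt=0.01): k1=(-0.180, -1.370), k2=(-0.187, -1.353), k3=(-0.187, -1.353), k4=(-0.194, -1.336); state += dt/6·(k1+2k2+2k3+k4)
t=0.010: state=(1.818, -0.194)
t=0.020: state=(1.816, -0.207)
t=0.030: state=(1.814, -0.220)
continuing one RK4 step at a time; state shown every 50 steps (Δt=0.5):
t=0.500: state=(1.609, -0.602)
t=1.000: state=(1.236, -0.902)
t=1.260: state=(0.974, -1.127)
next step: t=1.270: state=(0.962, -1.137) — y has crossed -1.13
linear interpolation between t=1.260 (-1.12663) and t=1.270 (-1.13708) → t≈1.263

t = 1.263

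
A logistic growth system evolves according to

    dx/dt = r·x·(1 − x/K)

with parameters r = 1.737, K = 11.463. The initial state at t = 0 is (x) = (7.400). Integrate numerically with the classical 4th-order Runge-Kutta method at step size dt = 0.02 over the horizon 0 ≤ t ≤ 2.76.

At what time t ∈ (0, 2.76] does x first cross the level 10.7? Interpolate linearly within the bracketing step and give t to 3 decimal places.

t = 1.175

t=0.000: state=(7.400)
step 1 (dt=0.02): k1=(4.556), k2=(4.533), k3=(4.533), k4=(4.509); state += dt/6·(k1+2k2+2k3+k4)
t=0.020: state=(7.491)
t=0.040: state=(7.580)
t=0.060: state=(7.669)
continuing one RK4 step at a time; state shown every 5 steps (Δt=0.1):
t=0.100: state=(7.843)
t=0.200: state=(8.259)
t=0.300: state=(8.644)
t=0.400: state=(8.997)
t=0.500: state=(9.317)
t=0.600: state=(9.603)
t=0.700: state=(9.858)
t=0.800: state=(10.083)
t=0.900: state=(10.281)
t=1.000: state=(10.453)
t=1.100: state=(10.602)
t=1.160: state=(10.681)
next step: t=1.180: state=(10.706) — x has crossed 10.7
linear interpolation between t=1.160 (10.68108) and t=1.180 (10.70602) → t≈1.175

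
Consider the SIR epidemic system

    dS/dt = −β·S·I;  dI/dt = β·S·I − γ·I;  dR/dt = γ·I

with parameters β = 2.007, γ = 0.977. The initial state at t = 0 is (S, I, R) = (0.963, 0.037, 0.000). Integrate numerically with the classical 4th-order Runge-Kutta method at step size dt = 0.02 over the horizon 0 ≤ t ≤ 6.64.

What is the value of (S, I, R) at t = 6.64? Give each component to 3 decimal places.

t=0.000: state=(0.963, 0.037, 0.000)
step 1 (dt=0.02): k1=(-0.072, 0.035, 0.036), k2=(-0.072, 0.036, 0.036), k3=(-0.072, 0.036, 0.036), k4=(-0.073, 0.036, 0.037); state += dt/6·(k1+2k2+2k3+k4)
t=0.020: state=(0.962, 0.038, 0.001)
t=0.040: state=(0.960, 0.038, 0.001)
t=0.060: state=(0.959, 0.039, 0.002)
continuing one RK4 step at a time; state shown every 25 steps (Δt=0.5):
t=0.500: state=(0.919, 0.058, 0.023)
t=1.000: state=(0.854, 0.087, 0.058)
t=1.500: state=(0.769, 0.121, 0.109)
t=2.000: state=(0.670, 0.153, 0.177)
t=2.500: state=(0.568, 0.175, 0.257)
t=3.000: state=(0.474, 0.181, 0.345)
t=3.500: state=(0.397, 0.172, 0.432)
t=4.000: state=(0.337, 0.152, 0.511)
t=4.500: state=(0.293, 0.128, 0.579)
t=5.000: state=(0.261, 0.103, 0.636)
t=5.500: state=(0.238, 0.081, 0.681)
t=6.000: state=(0.221, 0.063, 0.716)
t=6.500: state=(0.209, 0.048, 0.743)
t=6.640: state=(0.207, 0.044, 0.749)

(S, I, R) = (0.207, 0.044, 0.749)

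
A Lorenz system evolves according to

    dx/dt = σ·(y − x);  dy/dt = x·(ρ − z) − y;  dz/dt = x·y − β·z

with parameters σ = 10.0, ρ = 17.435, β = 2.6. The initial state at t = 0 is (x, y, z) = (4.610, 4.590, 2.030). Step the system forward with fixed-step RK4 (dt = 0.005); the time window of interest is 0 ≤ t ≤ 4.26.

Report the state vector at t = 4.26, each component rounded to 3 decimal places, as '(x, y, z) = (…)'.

(x, y, z) = (-3.367, -3.546, 13.010)

t=0.000: state=(4.610, 4.590, 2.030)
step 1 (dt=0.005): k1=(-0.200, 66.427, 15.882), k2=(1.466, 66.070, 16.542), k3=(1.415, 66.128, 16.553), k4=(3.036, 65.823, 17.226); state += dt/6·(k1+2k2+2k3+k4)
t=0.005: state=(4.617, 4.921, 2.113)
t=0.010: state=(4.640, 5.249, 2.202)
t=0.015: state=(4.678, 5.575, 2.299)
continuing one RK4 step at a time; state shown every 40 steps (Δt=0.2):
t=0.200: state=(11.958, 16.107, 16.813)
t=0.400: state=(5.660, -0.608, 23.240)
t=0.600: state=(-0.494, -1.436, 13.534)
t=0.800: state=(-1.881, -2.769, 8.444)
t=1.000: state=(-5.345, -8.218, 8.074)
t=1.200: state=(-11.039, -11.343, 21.029)
t=1.400: state=(-4.779, -1.392, 19.771)
t=1.600: state=(-1.815, -1.709, 12.265)
t=1.800: state=(-3.094, -4.510, 8.391)
t=2.000: state=(-8.020, -11.272, 12.209)
t=2.200: state=(-9.288, -6.080, 23.088)
t=2.400: state=(-3.131, -1.589, 16.304)
t=2.600: state=(-2.580, -3.242, 10.574)
t=2.800: state=(-5.661, -8.172, 9.911)
t=3.000: state=(-10.187, -10.339, 20.187)
t=3.200: state=(-5.297, -2.507, 19.366)
t=3.400: state=(-2.837, -2.896, 12.790)
t=3.600: state=(-4.718, -6.543, 10.251)
t=3.800: state=(-9.241, -10.878, 16.935)
t=4.000: state=(-6.998, -4.126, 20.703)
t=4.200: state=(-3.443, -2.990, 14.494)
t=4.260: state=(-3.367, -3.546, 13.010)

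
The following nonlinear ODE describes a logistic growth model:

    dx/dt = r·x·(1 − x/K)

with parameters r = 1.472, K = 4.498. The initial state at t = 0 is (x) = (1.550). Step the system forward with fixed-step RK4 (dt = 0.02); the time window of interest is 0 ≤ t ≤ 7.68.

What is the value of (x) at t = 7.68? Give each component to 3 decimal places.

(x) = (4.498)

t=0.000: state=(1.550)
step 1 (dt=0.02): k1=(1.495), k2=(1.502), k3=(1.502), k4=(1.509); state += dt/6·(k1+2k2+2k3+k4)
t=0.020: state=(1.580)
t=0.040: state=(1.610)
t=0.060: state=(1.641)
continuing one RK4 step at a time; state shown every 25 steps (Δt=0.5):
t=0.500: state=(2.354)
t=1.000: state=(3.131)
t=1.500: state=(3.720)
t=2.000: state=(4.089)
t=2.500: state=(4.292)
t=3.000: state=(4.397)
t=3.500: state=(4.449)
t=4.000: state=(4.474)
t=4.500: state=(4.487)
t=5.000: state=(4.493)
t=5.500: state=(4.495)
t=6.000: state=(4.497)
t=6.500: state=(4.497)
t=7.000: state=(4.498)
t=7.500: state=(4.498)
t=7.680: state=(4.498)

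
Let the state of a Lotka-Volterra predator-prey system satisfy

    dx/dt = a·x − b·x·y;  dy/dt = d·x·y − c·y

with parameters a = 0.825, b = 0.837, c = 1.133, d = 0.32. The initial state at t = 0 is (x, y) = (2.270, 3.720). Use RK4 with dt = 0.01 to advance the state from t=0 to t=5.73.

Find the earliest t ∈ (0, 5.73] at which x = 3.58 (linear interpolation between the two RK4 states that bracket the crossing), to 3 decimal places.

t=0.000: state=(2.270, 3.720)
step 1 (dt=0.01): k1=(-5.195, -1.513), k2=(-5.122, -1.540), k3=(-5.122, -1.540), k4=(-5.049, -1.567); state += dt/6·(k1+2k2+2k3+k4)
t=0.010: state=(2.219, 3.705)
t=0.020: state=(2.169, 3.689)
t=0.030: state=(2.121, 3.672)
continuing one RK4 step at a time; state shown every 20 steps (Δt=0.2):
t=0.200: state=(1.480, 3.336)
t=0.400: state=(1.038, 2.879)
t=0.600: state=(0.785, 2.431)
t=0.800: state=(0.638, 2.028)
t=1.000: state=(0.552, 1.679)
t=1.200: state=(0.504, 1.384)
t=1.400: state=(0.482, 1.139)
t=1.600: state=(0.478, 0.936)
t=1.800: state=(0.489, 0.770)
t=2.000: state=(0.513, 0.634)
t=2.200: state=(0.549, 0.523)
t=2.400: state=(0.598, 0.432)
t=2.600: state=(0.661, 0.359)
t=2.800: state=(0.737, 0.299)
t=3.000: state=(0.831, 0.251)
t=3.200: state=(0.943, 0.211)
t=3.400: state=(1.076, 0.180)
t=3.600: state=(1.234, 0.154)
t=3.800: state=(1.421, 0.134)
t=4.000: state=(1.641, 0.118)
t=4.200: state=(1.900, 0.105)
t=4.400: state=(2.203, 0.096)
t=4.600: state=(2.559, 0.089)
t=4.800: state=(2.975, 0.084)
t=5.000: state=(3.460, 0.083)
t=5.040: state=(3.566, 0.083)
next step: t=5.050: state=(3.593, 0.083) — x has crossed 3.58
linear interpolation between t=5.040 (3.56608) and t=5.050 (3.59314) → t≈5.045

t = 5.045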